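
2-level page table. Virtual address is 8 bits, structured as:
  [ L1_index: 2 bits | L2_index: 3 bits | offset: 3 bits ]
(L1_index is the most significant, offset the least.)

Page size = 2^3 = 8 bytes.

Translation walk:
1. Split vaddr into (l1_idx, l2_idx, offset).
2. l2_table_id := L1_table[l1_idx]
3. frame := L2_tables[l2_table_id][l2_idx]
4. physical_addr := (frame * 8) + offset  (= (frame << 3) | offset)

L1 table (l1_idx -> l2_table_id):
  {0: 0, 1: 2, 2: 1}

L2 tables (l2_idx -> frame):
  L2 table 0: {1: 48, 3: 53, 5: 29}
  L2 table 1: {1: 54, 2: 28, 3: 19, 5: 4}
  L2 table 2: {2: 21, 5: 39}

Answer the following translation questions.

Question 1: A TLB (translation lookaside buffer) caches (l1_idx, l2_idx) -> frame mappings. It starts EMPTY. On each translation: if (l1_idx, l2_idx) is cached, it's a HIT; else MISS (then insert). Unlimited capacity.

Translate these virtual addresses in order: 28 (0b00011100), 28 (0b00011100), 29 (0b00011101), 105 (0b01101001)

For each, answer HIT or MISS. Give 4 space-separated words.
Answer: MISS HIT HIT MISS

Derivation:
vaddr=28: (0,3) not in TLB -> MISS, insert
vaddr=28: (0,3) in TLB -> HIT
vaddr=29: (0,3) in TLB -> HIT
vaddr=105: (1,5) not in TLB -> MISS, insert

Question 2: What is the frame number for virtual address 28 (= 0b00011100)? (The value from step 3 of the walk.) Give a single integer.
vaddr = 28: l1_idx=0, l2_idx=3
L1[0] = 0; L2[0][3] = 53

Answer: 53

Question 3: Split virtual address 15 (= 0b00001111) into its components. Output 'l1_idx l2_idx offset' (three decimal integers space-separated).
vaddr = 15 = 0b00001111
  top 2 bits -> l1_idx = 0
  next 3 bits -> l2_idx = 1
  bottom 3 bits -> offset = 7

Answer: 0 1 7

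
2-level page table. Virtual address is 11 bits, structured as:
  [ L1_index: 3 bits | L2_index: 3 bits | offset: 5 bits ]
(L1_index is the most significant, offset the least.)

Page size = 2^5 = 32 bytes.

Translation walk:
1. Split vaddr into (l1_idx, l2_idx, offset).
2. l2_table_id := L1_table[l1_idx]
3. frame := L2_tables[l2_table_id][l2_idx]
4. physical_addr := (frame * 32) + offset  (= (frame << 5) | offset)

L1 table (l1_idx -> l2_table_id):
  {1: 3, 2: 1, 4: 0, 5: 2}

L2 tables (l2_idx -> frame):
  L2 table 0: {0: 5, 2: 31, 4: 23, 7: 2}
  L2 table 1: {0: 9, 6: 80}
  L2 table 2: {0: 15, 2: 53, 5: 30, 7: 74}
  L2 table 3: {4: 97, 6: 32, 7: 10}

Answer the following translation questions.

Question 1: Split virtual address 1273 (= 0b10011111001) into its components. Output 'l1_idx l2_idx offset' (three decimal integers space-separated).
vaddr = 1273 = 0b10011111001
  top 3 bits -> l1_idx = 4
  next 3 bits -> l2_idx = 7
  bottom 5 bits -> offset = 25

Answer: 4 7 25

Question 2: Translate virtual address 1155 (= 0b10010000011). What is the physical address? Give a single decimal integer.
vaddr = 1155 = 0b10010000011
Split: l1_idx=4, l2_idx=4, offset=3
L1[4] = 0
L2[0][4] = 23
paddr = 23 * 32 + 3 = 739

Answer: 739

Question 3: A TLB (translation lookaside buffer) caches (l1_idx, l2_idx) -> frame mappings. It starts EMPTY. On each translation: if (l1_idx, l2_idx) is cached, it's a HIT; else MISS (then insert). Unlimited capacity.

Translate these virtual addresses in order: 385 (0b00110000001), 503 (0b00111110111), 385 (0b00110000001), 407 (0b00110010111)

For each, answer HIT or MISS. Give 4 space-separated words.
vaddr=385: (1,4) not in TLB -> MISS, insert
vaddr=503: (1,7) not in TLB -> MISS, insert
vaddr=385: (1,4) in TLB -> HIT
vaddr=407: (1,4) in TLB -> HIT

Answer: MISS MISS HIT HIT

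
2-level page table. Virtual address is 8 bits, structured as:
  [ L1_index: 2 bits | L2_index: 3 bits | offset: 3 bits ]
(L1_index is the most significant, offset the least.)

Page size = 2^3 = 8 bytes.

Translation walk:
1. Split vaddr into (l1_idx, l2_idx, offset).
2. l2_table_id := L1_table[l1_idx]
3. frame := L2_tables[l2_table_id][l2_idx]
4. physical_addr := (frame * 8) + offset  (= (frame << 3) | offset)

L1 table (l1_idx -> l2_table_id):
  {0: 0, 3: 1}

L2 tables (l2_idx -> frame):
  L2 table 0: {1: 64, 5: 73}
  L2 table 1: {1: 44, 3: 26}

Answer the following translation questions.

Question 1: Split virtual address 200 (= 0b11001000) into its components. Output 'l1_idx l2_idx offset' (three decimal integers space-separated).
Answer: 3 1 0

Derivation:
vaddr = 200 = 0b11001000
  top 2 bits -> l1_idx = 3
  next 3 bits -> l2_idx = 1
  bottom 3 bits -> offset = 0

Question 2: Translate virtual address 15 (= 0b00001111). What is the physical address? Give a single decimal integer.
vaddr = 15 = 0b00001111
Split: l1_idx=0, l2_idx=1, offset=7
L1[0] = 0
L2[0][1] = 64
paddr = 64 * 8 + 7 = 519

Answer: 519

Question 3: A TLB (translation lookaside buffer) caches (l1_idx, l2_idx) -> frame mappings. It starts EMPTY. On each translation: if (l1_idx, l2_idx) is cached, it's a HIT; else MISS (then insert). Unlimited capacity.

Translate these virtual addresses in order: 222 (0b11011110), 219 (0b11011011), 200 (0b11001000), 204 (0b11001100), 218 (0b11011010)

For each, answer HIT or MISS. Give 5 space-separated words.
Answer: MISS HIT MISS HIT HIT

Derivation:
vaddr=222: (3,3) not in TLB -> MISS, insert
vaddr=219: (3,3) in TLB -> HIT
vaddr=200: (3,1) not in TLB -> MISS, insert
vaddr=204: (3,1) in TLB -> HIT
vaddr=218: (3,3) in TLB -> HIT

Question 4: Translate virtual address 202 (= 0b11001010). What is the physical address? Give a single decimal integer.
Answer: 354

Derivation:
vaddr = 202 = 0b11001010
Split: l1_idx=3, l2_idx=1, offset=2
L1[3] = 1
L2[1][1] = 44
paddr = 44 * 8 + 2 = 354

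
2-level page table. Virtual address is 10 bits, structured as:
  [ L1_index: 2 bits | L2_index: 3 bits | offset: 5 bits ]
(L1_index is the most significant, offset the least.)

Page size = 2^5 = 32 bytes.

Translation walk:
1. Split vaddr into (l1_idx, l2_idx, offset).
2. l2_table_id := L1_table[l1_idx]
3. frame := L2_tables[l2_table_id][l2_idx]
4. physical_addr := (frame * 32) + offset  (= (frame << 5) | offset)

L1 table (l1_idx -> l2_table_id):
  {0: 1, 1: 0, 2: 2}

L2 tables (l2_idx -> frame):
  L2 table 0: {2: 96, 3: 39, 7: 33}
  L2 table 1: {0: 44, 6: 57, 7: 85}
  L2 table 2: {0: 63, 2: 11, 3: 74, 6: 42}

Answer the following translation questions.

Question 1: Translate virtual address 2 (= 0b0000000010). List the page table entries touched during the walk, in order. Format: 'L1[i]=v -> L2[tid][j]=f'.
vaddr = 2 = 0b0000000010
Split: l1_idx=0, l2_idx=0, offset=2

Answer: L1[0]=1 -> L2[1][0]=44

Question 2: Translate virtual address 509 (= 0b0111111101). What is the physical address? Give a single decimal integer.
vaddr = 509 = 0b0111111101
Split: l1_idx=1, l2_idx=7, offset=29
L1[1] = 0
L2[0][7] = 33
paddr = 33 * 32 + 29 = 1085

Answer: 1085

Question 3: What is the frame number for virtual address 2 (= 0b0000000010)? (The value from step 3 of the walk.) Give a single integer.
vaddr = 2: l1_idx=0, l2_idx=0
L1[0] = 1; L2[1][0] = 44

Answer: 44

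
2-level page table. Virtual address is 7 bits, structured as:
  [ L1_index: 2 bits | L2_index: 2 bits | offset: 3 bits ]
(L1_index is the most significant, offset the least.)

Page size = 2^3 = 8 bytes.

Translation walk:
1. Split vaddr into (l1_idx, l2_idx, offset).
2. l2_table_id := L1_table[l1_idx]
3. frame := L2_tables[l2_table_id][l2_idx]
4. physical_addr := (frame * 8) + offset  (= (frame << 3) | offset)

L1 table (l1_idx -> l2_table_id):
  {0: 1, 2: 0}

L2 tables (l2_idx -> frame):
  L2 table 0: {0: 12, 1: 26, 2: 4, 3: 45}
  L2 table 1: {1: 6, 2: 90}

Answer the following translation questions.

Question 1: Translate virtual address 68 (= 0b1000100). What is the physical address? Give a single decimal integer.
Answer: 100

Derivation:
vaddr = 68 = 0b1000100
Split: l1_idx=2, l2_idx=0, offset=4
L1[2] = 0
L2[0][0] = 12
paddr = 12 * 8 + 4 = 100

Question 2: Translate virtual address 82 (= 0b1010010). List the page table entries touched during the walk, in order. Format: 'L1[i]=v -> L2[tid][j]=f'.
vaddr = 82 = 0b1010010
Split: l1_idx=2, l2_idx=2, offset=2

Answer: L1[2]=0 -> L2[0][2]=4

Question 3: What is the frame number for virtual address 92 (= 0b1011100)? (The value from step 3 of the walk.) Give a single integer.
vaddr = 92: l1_idx=2, l2_idx=3
L1[2] = 0; L2[0][3] = 45

Answer: 45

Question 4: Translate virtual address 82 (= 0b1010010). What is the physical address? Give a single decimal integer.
Answer: 34

Derivation:
vaddr = 82 = 0b1010010
Split: l1_idx=2, l2_idx=2, offset=2
L1[2] = 0
L2[0][2] = 4
paddr = 4 * 8 + 2 = 34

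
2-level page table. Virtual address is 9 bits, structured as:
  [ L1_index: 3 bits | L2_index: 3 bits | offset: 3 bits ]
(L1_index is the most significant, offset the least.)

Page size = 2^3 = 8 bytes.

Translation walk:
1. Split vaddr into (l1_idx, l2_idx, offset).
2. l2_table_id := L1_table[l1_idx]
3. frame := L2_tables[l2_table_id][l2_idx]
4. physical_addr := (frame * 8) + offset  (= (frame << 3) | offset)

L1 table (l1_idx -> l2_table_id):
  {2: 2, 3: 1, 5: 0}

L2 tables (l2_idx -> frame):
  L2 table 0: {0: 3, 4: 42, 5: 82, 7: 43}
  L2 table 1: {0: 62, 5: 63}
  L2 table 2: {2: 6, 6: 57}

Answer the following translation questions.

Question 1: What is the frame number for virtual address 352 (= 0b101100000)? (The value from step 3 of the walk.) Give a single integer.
Answer: 42

Derivation:
vaddr = 352: l1_idx=5, l2_idx=4
L1[5] = 0; L2[0][4] = 42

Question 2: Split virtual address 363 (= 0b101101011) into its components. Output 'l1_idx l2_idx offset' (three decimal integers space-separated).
Answer: 5 5 3

Derivation:
vaddr = 363 = 0b101101011
  top 3 bits -> l1_idx = 5
  next 3 bits -> l2_idx = 5
  bottom 3 bits -> offset = 3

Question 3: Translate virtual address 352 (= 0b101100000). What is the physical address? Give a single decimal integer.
Answer: 336

Derivation:
vaddr = 352 = 0b101100000
Split: l1_idx=5, l2_idx=4, offset=0
L1[5] = 0
L2[0][4] = 42
paddr = 42 * 8 + 0 = 336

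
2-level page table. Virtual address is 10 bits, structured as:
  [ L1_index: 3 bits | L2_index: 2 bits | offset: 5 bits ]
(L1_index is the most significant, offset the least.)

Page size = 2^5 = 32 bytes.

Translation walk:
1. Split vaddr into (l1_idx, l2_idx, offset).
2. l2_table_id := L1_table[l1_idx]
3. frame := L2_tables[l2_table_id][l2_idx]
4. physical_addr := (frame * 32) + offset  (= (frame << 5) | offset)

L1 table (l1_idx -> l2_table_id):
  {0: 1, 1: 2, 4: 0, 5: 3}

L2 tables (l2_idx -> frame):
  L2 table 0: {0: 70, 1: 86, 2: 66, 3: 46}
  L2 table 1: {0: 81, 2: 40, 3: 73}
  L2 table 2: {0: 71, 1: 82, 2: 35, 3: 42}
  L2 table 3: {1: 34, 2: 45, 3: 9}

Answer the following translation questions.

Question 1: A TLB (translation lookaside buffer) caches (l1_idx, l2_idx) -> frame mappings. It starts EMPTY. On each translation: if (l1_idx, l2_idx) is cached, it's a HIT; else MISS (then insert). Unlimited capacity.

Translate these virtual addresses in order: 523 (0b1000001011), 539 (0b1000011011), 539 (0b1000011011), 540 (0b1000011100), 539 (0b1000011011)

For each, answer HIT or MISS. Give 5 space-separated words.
Answer: MISS HIT HIT HIT HIT

Derivation:
vaddr=523: (4,0) not in TLB -> MISS, insert
vaddr=539: (4,0) in TLB -> HIT
vaddr=539: (4,0) in TLB -> HIT
vaddr=540: (4,0) in TLB -> HIT
vaddr=539: (4,0) in TLB -> HIT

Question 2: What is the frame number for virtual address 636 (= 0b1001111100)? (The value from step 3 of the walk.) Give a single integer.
vaddr = 636: l1_idx=4, l2_idx=3
L1[4] = 0; L2[0][3] = 46

Answer: 46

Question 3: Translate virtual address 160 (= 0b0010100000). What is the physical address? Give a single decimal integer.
vaddr = 160 = 0b0010100000
Split: l1_idx=1, l2_idx=1, offset=0
L1[1] = 2
L2[2][1] = 82
paddr = 82 * 32 + 0 = 2624

Answer: 2624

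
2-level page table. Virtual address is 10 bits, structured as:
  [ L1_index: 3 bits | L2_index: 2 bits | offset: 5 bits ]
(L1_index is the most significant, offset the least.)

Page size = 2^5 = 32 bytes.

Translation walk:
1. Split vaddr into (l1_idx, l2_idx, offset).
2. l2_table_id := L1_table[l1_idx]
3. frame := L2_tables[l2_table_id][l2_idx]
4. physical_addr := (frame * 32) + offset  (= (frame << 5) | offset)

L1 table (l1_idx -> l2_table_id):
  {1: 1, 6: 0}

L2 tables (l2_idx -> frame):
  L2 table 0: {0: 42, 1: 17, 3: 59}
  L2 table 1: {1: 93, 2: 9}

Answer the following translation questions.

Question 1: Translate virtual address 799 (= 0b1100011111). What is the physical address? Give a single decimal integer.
vaddr = 799 = 0b1100011111
Split: l1_idx=6, l2_idx=0, offset=31
L1[6] = 0
L2[0][0] = 42
paddr = 42 * 32 + 31 = 1375

Answer: 1375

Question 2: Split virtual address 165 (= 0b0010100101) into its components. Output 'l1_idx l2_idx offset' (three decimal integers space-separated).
vaddr = 165 = 0b0010100101
  top 3 bits -> l1_idx = 1
  next 2 bits -> l2_idx = 1
  bottom 5 bits -> offset = 5

Answer: 1 1 5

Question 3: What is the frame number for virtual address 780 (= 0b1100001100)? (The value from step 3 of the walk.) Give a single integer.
vaddr = 780: l1_idx=6, l2_idx=0
L1[6] = 0; L2[0][0] = 42

Answer: 42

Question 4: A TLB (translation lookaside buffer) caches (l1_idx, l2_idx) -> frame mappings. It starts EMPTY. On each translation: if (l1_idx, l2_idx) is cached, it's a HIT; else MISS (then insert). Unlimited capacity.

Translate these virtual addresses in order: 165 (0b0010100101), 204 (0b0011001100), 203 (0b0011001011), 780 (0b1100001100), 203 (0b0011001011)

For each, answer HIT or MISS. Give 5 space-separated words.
vaddr=165: (1,1) not in TLB -> MISS, insert
vaddr=204: (1,2) not in TLB -> MISS, insert
vaddr=203: (1,2) in TLB -> HIT
vaddr=780: (6,0) not in TLB -> MISS, insert
vaddr=203: (1,2) in TLB -> HIT

Answer: MISS MISS HIT MISS HIT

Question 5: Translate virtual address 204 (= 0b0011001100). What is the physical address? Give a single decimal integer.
vaddr = 204 = 0b0011001100
Split: l1_idx=1, l2_idx=2, offset=12
L1[1] = 1
L2[1][2] = 9
paddr = 9 * 32 + 12 = 300

Answer: 300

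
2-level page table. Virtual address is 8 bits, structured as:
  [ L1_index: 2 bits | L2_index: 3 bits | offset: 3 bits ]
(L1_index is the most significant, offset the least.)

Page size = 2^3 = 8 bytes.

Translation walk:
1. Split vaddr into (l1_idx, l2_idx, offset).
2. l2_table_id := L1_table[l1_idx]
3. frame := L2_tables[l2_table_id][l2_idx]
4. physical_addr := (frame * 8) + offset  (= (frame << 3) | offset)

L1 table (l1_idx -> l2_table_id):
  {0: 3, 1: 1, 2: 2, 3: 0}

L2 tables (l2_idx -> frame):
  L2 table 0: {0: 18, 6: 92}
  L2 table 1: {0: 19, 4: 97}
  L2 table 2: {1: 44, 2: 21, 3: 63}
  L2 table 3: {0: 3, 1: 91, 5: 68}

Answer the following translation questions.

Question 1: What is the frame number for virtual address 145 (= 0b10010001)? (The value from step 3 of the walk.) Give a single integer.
vaddr = 145: l1_idx=2, l2_idx=2
L1[2] = 2; L2[2][2] = 21

Answer: 21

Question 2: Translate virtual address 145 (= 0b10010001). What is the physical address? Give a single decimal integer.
Answer: 169

Derivation:
vaddr = 145 = 0b10010001
Split: l1_idx=2, l2_idx=2, offset=1
L1[2] = 2
L2[2][2] = 21
paddr = 21 * 8 + 1 = 169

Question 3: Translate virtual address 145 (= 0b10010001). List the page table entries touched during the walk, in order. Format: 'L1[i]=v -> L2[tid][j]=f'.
vaddr = 145 = 0b10010001
Split: l1_idx=2, l2_idx=2, offset=1

Answer: L1[2]=2 -> L2[2][2]=21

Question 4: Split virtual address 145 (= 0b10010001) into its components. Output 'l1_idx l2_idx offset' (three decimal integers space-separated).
vaddr = 145 = 0b10010001
  top 2 bits -> l1_idx = 2
  next 3 bits -> l2_idx = 2
  bottom 3 bits -> offset = 1

Answer: 2 2 1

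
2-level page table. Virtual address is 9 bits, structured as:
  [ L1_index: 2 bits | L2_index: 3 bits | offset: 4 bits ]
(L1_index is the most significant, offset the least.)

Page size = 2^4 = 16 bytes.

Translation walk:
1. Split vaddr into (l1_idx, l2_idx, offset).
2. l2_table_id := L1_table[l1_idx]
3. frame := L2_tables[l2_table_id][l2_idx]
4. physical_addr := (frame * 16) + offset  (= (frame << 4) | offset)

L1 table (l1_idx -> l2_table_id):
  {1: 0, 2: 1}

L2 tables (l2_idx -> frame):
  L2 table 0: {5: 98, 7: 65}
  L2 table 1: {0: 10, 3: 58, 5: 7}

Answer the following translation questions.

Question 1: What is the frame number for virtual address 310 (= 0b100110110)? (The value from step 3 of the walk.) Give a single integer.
Answer: 58

Derivation:
vaddr = 310: l1_idx=2, l2_idx=3
L1[2] = 1; L2[1][3] = 58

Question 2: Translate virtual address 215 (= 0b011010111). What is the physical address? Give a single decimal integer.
Answer: 1575

Derivation:
vaddr = 215 = 0b011010111
Split: l1_idx=1, l2_idx=5, offset=7
L1[1] = 0
L2[0][5] = 98
paddr = 98 * 16 + 7 = 1575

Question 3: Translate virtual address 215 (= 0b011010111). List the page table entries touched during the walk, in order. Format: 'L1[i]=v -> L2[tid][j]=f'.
Answer: L1[1]=0 -> L2[0][5]=98

Derivation:
vaddr = 215 = 0b011010111
Split: l1_idx=1, l2_idx=5, offset=7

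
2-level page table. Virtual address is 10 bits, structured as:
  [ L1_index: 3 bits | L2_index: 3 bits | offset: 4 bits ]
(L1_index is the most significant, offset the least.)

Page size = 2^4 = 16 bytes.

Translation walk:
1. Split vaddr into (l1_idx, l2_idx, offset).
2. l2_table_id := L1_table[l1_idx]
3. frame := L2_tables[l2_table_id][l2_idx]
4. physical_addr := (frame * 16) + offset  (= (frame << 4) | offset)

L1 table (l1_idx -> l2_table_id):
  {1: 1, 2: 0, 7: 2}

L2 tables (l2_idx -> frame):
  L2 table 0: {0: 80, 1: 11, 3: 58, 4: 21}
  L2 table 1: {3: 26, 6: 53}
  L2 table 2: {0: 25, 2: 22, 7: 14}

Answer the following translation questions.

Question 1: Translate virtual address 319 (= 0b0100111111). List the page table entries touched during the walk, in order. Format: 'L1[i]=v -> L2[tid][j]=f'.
Answer: L1[2]=0 -> L2[0][3]=58

Derivation:
vaddr = 319 = 0b0100111111
Split: l1_idx=2, l2_idx=3, offset=15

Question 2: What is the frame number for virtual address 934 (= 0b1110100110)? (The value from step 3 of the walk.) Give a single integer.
vaddr = 934: l1_idx=7, l2_idx=2
L1[7] = 2; L2[2][2] = 22

Answer: 22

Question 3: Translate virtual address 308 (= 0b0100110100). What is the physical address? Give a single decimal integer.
Answer: 932

Derivation:
vaddr = 308 = 0b0100110100
Split: l1_idx=2, l2_idx=3, offset=4
L1[2] = 0
L2[0][3] = 58
paddr = 58 * 16 + 4 = 932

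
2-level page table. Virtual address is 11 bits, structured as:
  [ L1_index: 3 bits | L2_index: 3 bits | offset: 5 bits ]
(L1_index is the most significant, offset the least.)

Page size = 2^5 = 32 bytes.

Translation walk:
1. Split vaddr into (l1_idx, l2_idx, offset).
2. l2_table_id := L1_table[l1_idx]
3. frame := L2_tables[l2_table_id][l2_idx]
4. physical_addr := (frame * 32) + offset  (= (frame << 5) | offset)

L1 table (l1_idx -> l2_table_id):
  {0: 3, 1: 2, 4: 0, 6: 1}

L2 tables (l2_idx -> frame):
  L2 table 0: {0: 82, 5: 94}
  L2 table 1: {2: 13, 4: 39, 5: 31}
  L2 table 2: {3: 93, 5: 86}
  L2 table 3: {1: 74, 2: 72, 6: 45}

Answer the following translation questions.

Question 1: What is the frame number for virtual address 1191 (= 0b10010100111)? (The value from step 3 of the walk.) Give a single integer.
vaddr = 1191: l1_idx=4, l2_idx=5
L1[4] = 0; L2[0][5] = 94

Answer: 94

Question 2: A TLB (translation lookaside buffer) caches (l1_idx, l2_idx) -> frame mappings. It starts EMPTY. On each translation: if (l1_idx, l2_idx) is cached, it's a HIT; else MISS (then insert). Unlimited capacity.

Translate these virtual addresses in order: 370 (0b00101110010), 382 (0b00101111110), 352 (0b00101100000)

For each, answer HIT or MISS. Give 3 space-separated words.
vaddr=370: (1,3) not in TLB -> MISS, insert
vaddr=382: (1,3) in TLB -> HIT
vaddr=352: (1,3) in TLB -> HIT

Answer: MISS HIT HIT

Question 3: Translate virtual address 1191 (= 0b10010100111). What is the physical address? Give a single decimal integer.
Answer: 3015

Derivation:
vaddr = 1191 = 0b10010100111
Split: l1_idx=4, l2_idx=5, offset=7
L1[4] = 0
L2[0][5] = 94
paddr = 94 * 32 + 7 = 3015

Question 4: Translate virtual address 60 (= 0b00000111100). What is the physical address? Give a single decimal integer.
vaddr = 60 = 0b00000111100
Split: l1_idx=0, l2_idx=1, offset=28
L1[0] = 3
L2[3][1] = 74
paddr = 74 * 32 + 28 = 2396

Answer: 2396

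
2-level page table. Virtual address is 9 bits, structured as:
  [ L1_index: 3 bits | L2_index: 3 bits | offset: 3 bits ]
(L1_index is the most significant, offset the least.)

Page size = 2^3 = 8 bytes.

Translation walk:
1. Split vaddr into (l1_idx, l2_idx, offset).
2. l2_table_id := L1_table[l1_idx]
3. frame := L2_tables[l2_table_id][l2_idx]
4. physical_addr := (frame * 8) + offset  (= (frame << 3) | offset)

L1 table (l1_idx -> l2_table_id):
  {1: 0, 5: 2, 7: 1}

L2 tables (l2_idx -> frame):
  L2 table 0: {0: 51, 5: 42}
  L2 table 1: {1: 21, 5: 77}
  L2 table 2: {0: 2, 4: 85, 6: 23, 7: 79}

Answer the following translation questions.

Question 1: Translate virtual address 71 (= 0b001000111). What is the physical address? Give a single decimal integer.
Answer: 415

Derivation:
vaddr = 71 = 0b001000111
Split: l1_idx=1, l2_idx=0, offset=7
L1[1] = 0
L2[0][0] = 51
paddr = 51 * 8 + 7 = 415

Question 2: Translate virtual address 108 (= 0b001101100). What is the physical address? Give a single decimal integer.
Answer: 340

Derivation:
vaddr = 108 = 0b001101100
Split: l1_idx=1, l2_idx=5, offset=4
L1[1] = 0
L2[0][5] = 42
paddr = 42 * 8 + 4 = 340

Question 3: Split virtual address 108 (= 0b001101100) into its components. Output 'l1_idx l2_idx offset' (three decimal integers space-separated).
vaddr = 108 = 0b001101100
  top 3 bits -> l1_idx = 1
  next 3 bits -> l2_idx = 5
  bottom 3 bits -> offset = 4

Answer: 1 5 4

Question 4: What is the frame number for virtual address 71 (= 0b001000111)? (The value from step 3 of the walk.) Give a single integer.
vaddr = 71: l1_idx=1, l2_idx=0
L1[1] = 0; L2[0][0] = 51

Answer: 51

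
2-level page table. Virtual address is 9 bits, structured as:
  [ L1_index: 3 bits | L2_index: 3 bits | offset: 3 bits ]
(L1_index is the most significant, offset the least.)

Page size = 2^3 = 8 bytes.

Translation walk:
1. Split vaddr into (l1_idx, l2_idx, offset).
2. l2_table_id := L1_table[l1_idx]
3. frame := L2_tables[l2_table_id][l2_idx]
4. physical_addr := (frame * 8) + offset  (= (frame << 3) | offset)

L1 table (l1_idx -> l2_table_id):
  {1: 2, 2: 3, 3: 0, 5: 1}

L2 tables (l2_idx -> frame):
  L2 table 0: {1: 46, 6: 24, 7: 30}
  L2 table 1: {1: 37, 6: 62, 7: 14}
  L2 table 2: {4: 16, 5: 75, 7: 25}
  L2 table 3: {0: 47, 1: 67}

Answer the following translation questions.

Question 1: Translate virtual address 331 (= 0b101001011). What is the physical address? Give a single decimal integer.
vaddr = 331 = 0b101001011
Split: l1_idx=5, l2_idx=1, offset=3
L1[5] = 1
L2[1][1] = 37
paddr = 37 * 8 + 3 = 299

Answer: 299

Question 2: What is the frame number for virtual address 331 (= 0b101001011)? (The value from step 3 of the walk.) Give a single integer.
Answer: 37

Derivation:
vaddr = 331: l1_idx=5, l2_idx=1
L1[5] = 1; L2[1][1] = 37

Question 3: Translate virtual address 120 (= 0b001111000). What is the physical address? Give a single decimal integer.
vaddr = 120 = 0b001111000
Split: l1_idx=1, l2_idx=7, offset=0
L1[1] = 2
L2[2][7] = 25
paddr = 25 * 8 + 0 = 200

Answer: 200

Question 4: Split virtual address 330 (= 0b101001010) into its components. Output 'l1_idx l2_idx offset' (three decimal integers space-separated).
vaddr = 330 = 0b101001010
  top 3 bits -> l1_idx = 5
  next 3 bits -> l2_idx = 1
  bottom 3 bits -> offset = 2

Answer: 5 1 2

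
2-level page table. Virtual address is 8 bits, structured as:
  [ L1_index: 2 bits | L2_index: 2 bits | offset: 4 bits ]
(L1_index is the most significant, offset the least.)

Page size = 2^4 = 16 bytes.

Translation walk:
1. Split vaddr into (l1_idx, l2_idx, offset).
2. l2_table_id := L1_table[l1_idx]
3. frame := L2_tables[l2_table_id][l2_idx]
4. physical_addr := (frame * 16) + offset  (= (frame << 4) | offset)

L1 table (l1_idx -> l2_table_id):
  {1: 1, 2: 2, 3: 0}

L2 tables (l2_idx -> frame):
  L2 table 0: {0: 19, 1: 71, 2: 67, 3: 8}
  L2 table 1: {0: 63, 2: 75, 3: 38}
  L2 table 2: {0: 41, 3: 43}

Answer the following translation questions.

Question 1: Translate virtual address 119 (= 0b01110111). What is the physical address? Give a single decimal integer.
vaddr = 119 = 0b01110111
Split: l1_idx=1, l2_idx=3, offset=7
L1[1] = 1
L2[1][3] = 38
paddr = 38 * 16 + 7 = 615

Answer: 615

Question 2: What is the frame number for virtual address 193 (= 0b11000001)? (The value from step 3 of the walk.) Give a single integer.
Answer: 19

Derivation:
vaddr = 193: l1_idx=3, l2_idx=0
L1[3] = 0; L2[0][0] = 19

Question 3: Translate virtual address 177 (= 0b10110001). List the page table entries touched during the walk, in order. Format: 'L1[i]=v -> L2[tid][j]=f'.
vaddr = 177 = 0b10110001
Split: l1_idx=2, l2_idx=3, offset=1

Answer: L1[2]=2 -> L2[2][3]=43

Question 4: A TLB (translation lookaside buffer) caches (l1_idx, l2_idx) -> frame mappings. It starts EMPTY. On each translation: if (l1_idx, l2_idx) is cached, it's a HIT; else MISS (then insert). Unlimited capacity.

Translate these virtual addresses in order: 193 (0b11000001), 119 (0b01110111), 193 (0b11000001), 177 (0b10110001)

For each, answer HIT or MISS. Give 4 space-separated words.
Answer: MISS MISS HIT MISS

Derivation:
vaddr=193: (3,0) not in TLB -> MISS, insert
vaddr=119: (1,3) not in TLB -> MISS, insert
vaddr=193: (3,0) in TLB -> HIT
vaddr=177: (2,3) not in TLB -> MISS, insert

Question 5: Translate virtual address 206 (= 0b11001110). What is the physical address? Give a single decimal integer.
vaddr = 206 = 0b11001110
Split: l1_idx=3, l2_idx=0, offset=14
L1[3] = 0
L2[0][0] = 19
paddr = 19 * 16 + 14 = 318

Answer: 318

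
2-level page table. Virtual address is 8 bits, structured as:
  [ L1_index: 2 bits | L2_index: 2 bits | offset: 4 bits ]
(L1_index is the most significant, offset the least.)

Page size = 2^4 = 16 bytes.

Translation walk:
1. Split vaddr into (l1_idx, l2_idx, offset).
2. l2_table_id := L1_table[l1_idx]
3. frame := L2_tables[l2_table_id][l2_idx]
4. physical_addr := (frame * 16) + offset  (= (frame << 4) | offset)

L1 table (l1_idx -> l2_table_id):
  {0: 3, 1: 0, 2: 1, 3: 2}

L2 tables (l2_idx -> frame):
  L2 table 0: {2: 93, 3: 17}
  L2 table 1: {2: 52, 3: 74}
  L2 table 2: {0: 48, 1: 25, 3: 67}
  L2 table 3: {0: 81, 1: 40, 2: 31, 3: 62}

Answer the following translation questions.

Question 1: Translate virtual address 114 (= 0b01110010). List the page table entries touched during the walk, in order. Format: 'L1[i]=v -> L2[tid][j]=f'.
Answer: L1[1]=0 -> L2[0][3]=17

Derivation:
vaddr = 114 = 0b01110010
Split: l1_idx=1, l2_idx=3, offset=2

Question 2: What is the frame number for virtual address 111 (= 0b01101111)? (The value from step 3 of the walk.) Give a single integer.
vaddr = 111: l1_idx=1, l2_idx=2
L1[1] = 0; L2[0][2] = 93

Answer: 93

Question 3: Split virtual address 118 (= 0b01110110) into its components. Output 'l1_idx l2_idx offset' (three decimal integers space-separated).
vaddr = 118 = 0b01110110
  top 2 bits -> l1_idx = 1
  next 2 bits -> l2_idx = 3
  bottom 4 bits -> offset = 6

Answer: 1 3 6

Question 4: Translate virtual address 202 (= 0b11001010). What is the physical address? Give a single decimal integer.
vaddr = 202 = 0b11001010
Split: l1_idx=3, l2_idx=0, offset=10
L1[3] = 2
L2[2][0] = 48
paddr = 48 * 16 + 10 = 778

Answer: 778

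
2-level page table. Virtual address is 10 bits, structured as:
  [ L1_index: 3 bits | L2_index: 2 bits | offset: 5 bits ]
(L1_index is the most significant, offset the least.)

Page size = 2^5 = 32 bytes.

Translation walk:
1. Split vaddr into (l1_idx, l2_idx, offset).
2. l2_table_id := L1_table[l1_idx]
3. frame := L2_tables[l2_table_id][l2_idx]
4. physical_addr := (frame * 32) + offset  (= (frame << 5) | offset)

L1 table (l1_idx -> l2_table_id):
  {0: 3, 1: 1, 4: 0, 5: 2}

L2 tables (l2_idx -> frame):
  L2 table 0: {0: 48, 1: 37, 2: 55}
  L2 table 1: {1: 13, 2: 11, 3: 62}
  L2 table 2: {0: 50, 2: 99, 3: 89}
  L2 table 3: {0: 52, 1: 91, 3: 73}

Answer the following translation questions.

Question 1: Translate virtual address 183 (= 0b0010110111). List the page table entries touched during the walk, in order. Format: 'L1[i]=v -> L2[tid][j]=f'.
vaddr = 183 = 0b0010110111
Split: l1_idx=1, l2_idx=1, offset=23

Answer: L1[1]=1 -> L2[1][1]=13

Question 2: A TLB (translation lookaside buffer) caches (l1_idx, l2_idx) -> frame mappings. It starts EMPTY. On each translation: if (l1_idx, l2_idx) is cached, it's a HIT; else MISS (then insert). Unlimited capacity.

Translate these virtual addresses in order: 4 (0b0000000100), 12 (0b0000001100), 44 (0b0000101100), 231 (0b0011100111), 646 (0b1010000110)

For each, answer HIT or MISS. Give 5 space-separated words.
vaddr=4: (0,0) not in TLB -> MISS, insert
vaddr=12: (0,0) in TLB -> HIT
vaddr=44: (0,1) not in TLB -> MISS, insert
vaddr=231: (1,3) not in TLB -> MISS, insert
vaddr=646: (5,0) not in TLB -> MISS, insert

Answer: MISS HIT MISS MISS MISS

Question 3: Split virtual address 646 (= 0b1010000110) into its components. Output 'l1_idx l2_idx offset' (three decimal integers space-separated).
Answer: 5 0 6

Derivation:
vaddr = 646 = 0b1010000110
  top 3 bits -> l1_idx = 5
  next 2 bits -> l2_idx = 0
  bottom 5 bits -> offset = 6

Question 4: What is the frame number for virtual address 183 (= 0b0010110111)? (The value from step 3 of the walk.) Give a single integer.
vaddr = 183: l1_idx=1, l2_idx=1
L1[1] = 1; L2[1][1] = 13

Answer: 13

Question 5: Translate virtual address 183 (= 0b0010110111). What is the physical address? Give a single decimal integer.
vaddr = 183 = 0b0010110111
Split: l1_idx=1, l2_idx=1, offset=23
L1[1] = 1
L2[1][1] = 13
paddr = 13 * 32 + 23 = 439

Answer: 439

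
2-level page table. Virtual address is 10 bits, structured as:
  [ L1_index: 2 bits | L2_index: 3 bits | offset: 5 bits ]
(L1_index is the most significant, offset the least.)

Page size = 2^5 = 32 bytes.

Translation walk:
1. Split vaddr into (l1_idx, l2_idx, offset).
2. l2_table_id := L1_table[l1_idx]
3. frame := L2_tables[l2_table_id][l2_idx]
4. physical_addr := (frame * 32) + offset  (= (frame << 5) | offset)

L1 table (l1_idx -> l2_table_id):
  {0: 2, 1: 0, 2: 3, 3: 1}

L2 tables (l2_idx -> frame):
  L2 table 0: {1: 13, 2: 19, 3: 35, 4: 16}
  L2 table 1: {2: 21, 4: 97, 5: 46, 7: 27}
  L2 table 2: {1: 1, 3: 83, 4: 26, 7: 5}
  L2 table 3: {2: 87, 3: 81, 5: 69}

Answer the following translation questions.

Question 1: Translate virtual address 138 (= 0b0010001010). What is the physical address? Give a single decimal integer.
vaddr = 138 = 0b0010001010
Split: l1_idx=0, l2_idx=4, offset=10
L1[0] = 2
L2[2][4] = 26
paddr = 26 * 32 + 10 = 842

Answer: 842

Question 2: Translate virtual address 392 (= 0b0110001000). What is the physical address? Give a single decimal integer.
vaddr = 392 = 0b0110001000
Split: l1_idx=1, l2_idx=4, offset=8
L1[1] = 0
L2[0][4] = 16
paddr = 16 * 32 + 8 = 520

Answer: 520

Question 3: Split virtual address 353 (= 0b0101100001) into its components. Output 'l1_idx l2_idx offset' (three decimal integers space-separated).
Answer: 1 3 1

Derivation:
vaddr = 353 = 0b0101100001
  top 2 bits -> l1_idx = 1
  next 3 bits -> l2_idx = 3
  bottom 5 bits -> offset = 1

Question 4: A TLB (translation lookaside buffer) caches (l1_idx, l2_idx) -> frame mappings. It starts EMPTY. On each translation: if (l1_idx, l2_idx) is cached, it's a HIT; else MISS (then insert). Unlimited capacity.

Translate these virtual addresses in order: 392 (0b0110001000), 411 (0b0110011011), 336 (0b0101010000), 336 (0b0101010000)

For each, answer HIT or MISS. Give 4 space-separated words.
Answer: MISS HIT MISS HIT

Derivation:
vaddr=392: (1,4) not in TLB -> MISS, insert
vaddr=411: (1,4) in TLB -> HIT
vaddr=336: (1,2) not in TLB -> MISS, insert
vaddr=336: (1,2) in TLB -> HIT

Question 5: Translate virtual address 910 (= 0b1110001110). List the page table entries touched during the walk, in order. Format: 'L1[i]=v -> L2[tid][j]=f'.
vaddr = 910 = 0b1110001110
Split: l1_idx=3, l2_idx=4, offset=14

Answer: L1[3]=1 -> L2[1][4]=97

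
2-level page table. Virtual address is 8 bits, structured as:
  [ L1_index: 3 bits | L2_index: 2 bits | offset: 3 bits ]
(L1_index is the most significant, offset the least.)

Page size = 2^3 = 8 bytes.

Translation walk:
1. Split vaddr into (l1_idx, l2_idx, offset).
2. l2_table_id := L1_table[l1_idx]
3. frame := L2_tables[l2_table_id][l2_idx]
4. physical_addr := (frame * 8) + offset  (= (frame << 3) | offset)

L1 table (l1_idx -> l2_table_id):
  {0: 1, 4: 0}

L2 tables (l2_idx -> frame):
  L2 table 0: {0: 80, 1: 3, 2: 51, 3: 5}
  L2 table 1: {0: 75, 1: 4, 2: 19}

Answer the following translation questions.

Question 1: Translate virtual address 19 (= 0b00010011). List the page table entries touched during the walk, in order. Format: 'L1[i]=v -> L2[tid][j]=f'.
Answer: L1[0]=1 -> L2[1][2]=19

Derivation:
vaddr = 19 = 0b00010011
Split: l1_idx=0, l2_idx=2, offset=3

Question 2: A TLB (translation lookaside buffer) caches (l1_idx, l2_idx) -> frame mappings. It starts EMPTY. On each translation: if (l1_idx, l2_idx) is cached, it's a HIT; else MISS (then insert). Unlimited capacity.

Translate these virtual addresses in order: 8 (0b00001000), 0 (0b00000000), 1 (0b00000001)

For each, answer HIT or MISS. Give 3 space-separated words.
Answer: MISS MISS HIT

Derivation:
vaddr=8: (0,1) not in TLB -> MISS, insert
vaddr=0: (0,0) not in TLB -> MISS, insert
vaddr=1: (0,0) in TLB -> HIT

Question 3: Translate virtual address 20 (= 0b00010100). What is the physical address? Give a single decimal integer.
vaddr = 20 = 0b00010100
Split: l1_idx=0, l2_idx=2, offset=4
L1[0] = 1
L2[1][2] = 19
paddr = 19 * 8 + 4 = 156

Answer: 156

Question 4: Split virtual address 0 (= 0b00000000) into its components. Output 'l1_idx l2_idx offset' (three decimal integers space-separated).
vaddr = 0 = 0b00000000
  top 3 bits -> l1_idx = 0
  next 2 bits -> l2_idx = 0
  bottom 3 bits -> offset = 0

Answer: 0 0 0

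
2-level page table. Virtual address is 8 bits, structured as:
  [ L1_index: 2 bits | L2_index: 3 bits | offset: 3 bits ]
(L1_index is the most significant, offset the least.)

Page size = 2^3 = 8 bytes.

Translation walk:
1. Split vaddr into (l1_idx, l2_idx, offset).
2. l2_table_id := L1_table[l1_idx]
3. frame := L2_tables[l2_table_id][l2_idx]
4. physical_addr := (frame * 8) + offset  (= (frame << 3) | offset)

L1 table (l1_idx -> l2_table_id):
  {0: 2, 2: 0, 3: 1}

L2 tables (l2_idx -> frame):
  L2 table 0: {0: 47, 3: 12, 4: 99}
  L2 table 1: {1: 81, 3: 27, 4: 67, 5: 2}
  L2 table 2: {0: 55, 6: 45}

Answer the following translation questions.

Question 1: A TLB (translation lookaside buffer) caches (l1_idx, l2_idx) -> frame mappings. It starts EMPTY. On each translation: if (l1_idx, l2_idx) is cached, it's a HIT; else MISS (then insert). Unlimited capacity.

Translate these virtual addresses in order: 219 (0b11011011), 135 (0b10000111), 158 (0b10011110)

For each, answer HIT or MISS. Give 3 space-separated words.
Answer: MISS MISS MISS

Derivation:
vaddr=219: (3,3) not in TLB -> MISS, insert
vaddr=135: (2,0) not in TLB -> MISS, insert
vaddr=158: (2,3) not in TLB -> MISS, insert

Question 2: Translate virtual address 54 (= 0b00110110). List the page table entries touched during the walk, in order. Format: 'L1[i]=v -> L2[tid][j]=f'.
Answer: L1[0]=2 -> L2[2][6]=45

Derivation:
vaddr = 54 = 0b00110110
Split: l1_idx=0, l2_idx=6, offset=6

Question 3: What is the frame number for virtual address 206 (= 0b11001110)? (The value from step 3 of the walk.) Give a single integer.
Answer: 81

Derivation:
vaddr = 206: l1_idx=3, l2_idx=1
L1[3] = 1; L2[1][1] = 81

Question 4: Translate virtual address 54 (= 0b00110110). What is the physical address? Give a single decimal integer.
Answer: 366

Derivation:
vaddr = 54 = 0b00110110
Split: l1_idx=0, l2_idx=6, offset=6
L1[0] = 2
L2[2][6] = 45
paddr = 45 * 8 + 6 = 366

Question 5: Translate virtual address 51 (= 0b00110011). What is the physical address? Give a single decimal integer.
vaddr = 51 = 0b00110011
Split: l1_idx=0, l2_idx=6, offset=3
L1[0] = 2
L2[2][6] = 45
paddr = 45 * 8 + 3 = 363

Answer: 363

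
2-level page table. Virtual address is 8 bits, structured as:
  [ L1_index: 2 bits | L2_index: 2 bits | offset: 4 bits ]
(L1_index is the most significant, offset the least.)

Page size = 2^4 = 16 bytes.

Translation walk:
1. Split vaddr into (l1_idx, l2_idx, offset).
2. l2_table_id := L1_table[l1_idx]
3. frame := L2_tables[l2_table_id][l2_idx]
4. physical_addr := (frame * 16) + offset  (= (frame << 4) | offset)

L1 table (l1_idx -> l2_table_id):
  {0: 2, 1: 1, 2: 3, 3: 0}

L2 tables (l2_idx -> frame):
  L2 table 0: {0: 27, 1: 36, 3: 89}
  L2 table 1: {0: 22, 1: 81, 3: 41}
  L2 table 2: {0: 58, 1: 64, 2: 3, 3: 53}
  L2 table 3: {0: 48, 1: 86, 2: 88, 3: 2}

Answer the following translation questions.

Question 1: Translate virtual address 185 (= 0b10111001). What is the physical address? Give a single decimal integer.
vaddr = 185 = 0b10111001
Split: l1_idx=2, l2_idx=3, offset=9
L1[2] = 3
L2[3][3] = 2
paddr = 2 * 16 + 9 = 41

Answer: 41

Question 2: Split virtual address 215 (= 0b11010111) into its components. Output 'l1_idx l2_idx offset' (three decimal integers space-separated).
vaddr = 215 = 0b11010111
  top 2 bits -> l1_idx = 3
  next 2 bits -> l2_idx = 1
  bottom 4 bits -> offset = 7

Answer: 3 1 7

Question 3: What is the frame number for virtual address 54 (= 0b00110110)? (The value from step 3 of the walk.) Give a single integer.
vaddr = 54: l1_idx=0, l2_idx=3
L1[0] = 2; L2[2][3] = 53

Answer: 53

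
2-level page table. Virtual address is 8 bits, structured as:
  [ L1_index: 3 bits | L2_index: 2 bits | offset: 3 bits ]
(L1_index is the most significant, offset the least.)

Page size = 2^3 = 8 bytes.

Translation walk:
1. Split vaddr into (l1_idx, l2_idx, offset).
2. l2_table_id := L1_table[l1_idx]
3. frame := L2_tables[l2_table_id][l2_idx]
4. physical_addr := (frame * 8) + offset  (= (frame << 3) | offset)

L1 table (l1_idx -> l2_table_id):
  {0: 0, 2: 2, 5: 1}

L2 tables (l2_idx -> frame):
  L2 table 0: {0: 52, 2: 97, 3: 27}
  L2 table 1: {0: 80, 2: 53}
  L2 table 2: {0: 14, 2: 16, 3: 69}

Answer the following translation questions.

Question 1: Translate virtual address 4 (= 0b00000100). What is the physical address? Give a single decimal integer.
Answer: 420

Derivation:
vaddr = 4 = 0b00000100
Split: l1_idx=0, l2_idx=0, offset=4
L1[0] = 0
L2[0][0] = 52
paddr = 52 * 8 + 4 = 420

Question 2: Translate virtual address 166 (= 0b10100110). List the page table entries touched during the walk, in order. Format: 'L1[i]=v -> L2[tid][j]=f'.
Answer: L1[5]=1 -> L2[1][0]=80

Derivation:
vaddr = 166 = 0b10100110
Split: l1_idx=5, l2_idx=0, offset=6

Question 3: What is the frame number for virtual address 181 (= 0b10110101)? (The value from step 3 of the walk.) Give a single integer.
vaddr = 181: l1_idx=5, l2_idx=2
L1[5] = 1; L2[1][2] = 53

Answer: 53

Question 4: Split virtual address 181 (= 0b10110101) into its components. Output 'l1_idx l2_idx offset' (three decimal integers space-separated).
Answer: 5 2 5

Derivation:
vaddr = 181 = 0b10110101
  top 3 bits -> l1_idx = 5
  next 2 bits -> l2_idx = 2
  bottom 3 bits -> offset = 5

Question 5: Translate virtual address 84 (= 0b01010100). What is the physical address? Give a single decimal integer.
vaddr = 84 = 0b01010100
Split: l1_idx=2, l2_idx=2, offset=4
L1[2] = 2
L2[2][2] = 16
paddr = 16 * 8 + 4 = 132

Answer: 132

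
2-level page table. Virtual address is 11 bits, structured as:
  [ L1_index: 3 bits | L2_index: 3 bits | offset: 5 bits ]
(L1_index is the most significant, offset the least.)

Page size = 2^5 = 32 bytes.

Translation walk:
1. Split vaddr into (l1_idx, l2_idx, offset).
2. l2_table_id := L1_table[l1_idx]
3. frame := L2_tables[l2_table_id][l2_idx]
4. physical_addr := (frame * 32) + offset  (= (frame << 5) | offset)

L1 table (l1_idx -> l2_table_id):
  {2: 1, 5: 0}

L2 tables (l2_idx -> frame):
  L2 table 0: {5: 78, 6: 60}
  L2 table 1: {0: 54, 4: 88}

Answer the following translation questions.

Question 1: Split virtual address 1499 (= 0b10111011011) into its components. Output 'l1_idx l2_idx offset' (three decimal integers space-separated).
Answer: 5 6 27

Derivation:
vaddr = 1499 = 0b10111011011
  top 3 bits -> l1_idx = 5
  next 3 bits -> l2_idx = 6
  bottom 5 bits -> offset = 27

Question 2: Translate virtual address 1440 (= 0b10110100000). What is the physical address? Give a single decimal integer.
Answer: 2496

Derivation:
vaddr = 1440 = 0b10110100000
Split: l1_idx=5, l2_idx=5, offset=0
L1[5] = 0
L2[0][5] = 78
paddr = 78 * 32 + 0 = 2496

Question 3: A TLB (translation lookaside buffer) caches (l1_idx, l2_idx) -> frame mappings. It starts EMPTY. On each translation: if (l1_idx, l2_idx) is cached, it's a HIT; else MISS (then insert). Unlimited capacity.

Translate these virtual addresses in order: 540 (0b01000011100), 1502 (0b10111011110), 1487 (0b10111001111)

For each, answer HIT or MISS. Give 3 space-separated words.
vaddr=540: (2,0) not in TLB -> MISS, insert
vaddr=1502: (5,6) not in TLB -> MISS, insert
vaddr=1487: (5,6) in TLB -> HIT

Answer: MISS MISS HIT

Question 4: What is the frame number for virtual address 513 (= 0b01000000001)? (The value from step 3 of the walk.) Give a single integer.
vaddr = 513: l1_idx=2, l2_idx=0
L1[2] = 1; L2[1][0] = 54

Answer: 54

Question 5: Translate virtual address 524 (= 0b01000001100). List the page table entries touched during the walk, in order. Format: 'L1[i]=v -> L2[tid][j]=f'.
Answer: L1[2]=1 -> L2[1][0]=54

Derivation:
vaddr = 524 = 0b01000001100
Split: l1_idx=2, l2_idx=0, offset=12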